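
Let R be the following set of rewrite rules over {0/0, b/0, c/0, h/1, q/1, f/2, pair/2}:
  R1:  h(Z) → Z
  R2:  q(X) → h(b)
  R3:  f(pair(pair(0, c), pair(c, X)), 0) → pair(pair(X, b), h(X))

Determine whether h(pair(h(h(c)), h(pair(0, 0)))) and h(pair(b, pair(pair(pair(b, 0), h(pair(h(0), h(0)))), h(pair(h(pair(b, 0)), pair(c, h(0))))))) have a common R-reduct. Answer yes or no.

no — NF(t₁) = pair(c, pair(0, 0)), NF(t₂) = pair(b, pair(pair(pair(b, 0), pair(0, 0)), pair(pair(b, 0), pair(c, 0))))

Reduce t₁ = h(pair(h(h(c)), h(pair(0, 0)))):
1. h(pair(h(h(c)), h(pair(0, 0))))  →  pair(h(h(c)), h(pair(0, 0)))   [R1 at ε]
2. pair(h(h(c)), h(pair(0, 0)))  →  pair(h(c), h(pair(0, 0)))   [R1 at 1]
3. pair(h(c), h(pair(0, 0)))  →  pair(c, h(pair(0, 0)))   [R1 at 1]
4. pair(c, h(pair(0, 0)))  →  pair(c, pair(0, 0))   [R1 at 2]

Reduce t₂ = h(pair(b, pair(pair(pair(b, 0), h(pair(h(0), h(0)))), h(pair(h(pair(b, 0)), pair(c, h(0))))))):
1. h(pair(b, pair(pair(pair(b, 0), h(pair(h(0), h(0)))), h(pair(h(pair(b, 0)), pair(c, h(0)))))))  →  pair(b, pair(pair(pair(b, 0), h(pair(h(0), h(0)))), h(pair(h(pair(b, 0)), pair(c, h(0))))))   [R1 at ε]
2. pair(b, pair(pair(pair(b, 0), h(pair(h(0), h(0)))), h(pair(h(pair(b, 0)), pair(c, h(0))))))  →  pair(b, pair(pair(pair(b, 0), pair(h(0), h(0))), h(pair(h(pair(b, 0)), pair(c, h(0))))))   [R1 at 2.1.2]
3. pair(b, pair(pair(pair(b, 0), pair(h(0), h(0))), h(pair(h(pair(b, 0)), pair(c, h(0))))))  →  pair(b, pair(pair(pair(b, 0), pair(0, h(0))), h(pair(h(pair(b, 0)), pair(c, h(0))))))   [R1 at 2.1.2.1]
4. pair(b, pair(pair(pair(b, 0), pair(0, h(0))), h(pair(h(pair(b, 0)), pair(c, h(0))))))  →  pair(b, pair(pair(pair(b, 0), pair(0, 0)), h(pair(h(pair(b, 0)), pair(c, h(0))))))   [R1 at 2.1.2.2]
5. pair(b, pair(pair(pair(b, 0), pair(0, 0)), h(pair(h(pair(b, 0)), pair(c, h(0))))))  →  pair(b, pair(pair(pair(b, 0), pair(0, 0)), pair(h(pair(b, 0)), pair(c, h(0)))))   [R1 at 2.2]
6. pair(b, pair(pair(pair(b, 0), pair(0, 0)), pair(h(pair(b, 0)), pair(c, h(0)))))  →  pair(b, pair(pair(pair(b, 0), pair(0, 0)), pair(pair(b, 0), pair(c, h(0)))))   [R1 at 2.2.1]
7. pair(b, pair(pair(pair(b, 0), pair(0, 0)), pair(pair(b, 0), pair(c, h(0)))))  →  pair(b, pair(pair(pair(b, 0), pair(0, 0)), pair(pair(b, 0), pair(c, 0))))   [R1 at 2.2.2.2]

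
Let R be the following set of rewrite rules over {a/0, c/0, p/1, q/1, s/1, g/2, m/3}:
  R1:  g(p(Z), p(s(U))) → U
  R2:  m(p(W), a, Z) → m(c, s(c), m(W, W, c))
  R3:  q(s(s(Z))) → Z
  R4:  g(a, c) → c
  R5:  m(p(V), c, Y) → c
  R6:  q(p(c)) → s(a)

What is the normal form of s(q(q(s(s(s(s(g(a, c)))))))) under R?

1. s(q(q(s(s(s(s(g(a, c))))))))  →  s(q(s(s(g(a, c)))))   [R3 at 1.1]
2. s(q(s(s(g(a, c)))))  →  s(g(a, c))   [R3 at 1]
3. s(g(a, c))  →  s(c)   [R4 at 1]

s(c)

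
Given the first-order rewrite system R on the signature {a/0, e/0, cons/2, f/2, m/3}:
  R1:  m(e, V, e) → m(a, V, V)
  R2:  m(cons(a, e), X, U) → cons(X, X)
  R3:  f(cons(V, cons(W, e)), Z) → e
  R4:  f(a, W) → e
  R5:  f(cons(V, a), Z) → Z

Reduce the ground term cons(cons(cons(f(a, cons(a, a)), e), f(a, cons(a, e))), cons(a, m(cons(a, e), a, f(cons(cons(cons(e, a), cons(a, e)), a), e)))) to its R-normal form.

1. cons(cons(cons(f(a, cons(a, a)), e), f(a, cons(a, e))), cons(a, m(cons(a, e), a, f(cons(cons(cons(e, a), cons(a, e)), a), e))))  →  cons(cons(cons(e, e), f(a, cons(a, e))), cons(a, m(cons(a, e), a, f(cons(cons(cons(e, a), cons(a, e)), a), e))))   [R4 at 1.1.1]
2. cons(cons(cons(e, e), f(a, cons(a, e))), cons(a, m(cons(a, e), a, f(cons(cons(cons(e, a), cons(a, e)), a), e))))  →  cons(cons(cons(e, e), e), cons(a, m(cons(a, e), a, f(cons(cons(cons(e, a), cons(a, e)), a), e))))   [R4 at 1.2]
3. cons(cons(cons(e, e), e), cons(a, m(cons(a, e), a, f(cons(cons(cons(e, a), cons(a, e)), a), e))))  →  cons(cons(cons(e, e), e), cons(a, cons(a, a)))   [R2 at 2.2]

cons(cons(cons(e, e), e), cons(a, cons(a, a)))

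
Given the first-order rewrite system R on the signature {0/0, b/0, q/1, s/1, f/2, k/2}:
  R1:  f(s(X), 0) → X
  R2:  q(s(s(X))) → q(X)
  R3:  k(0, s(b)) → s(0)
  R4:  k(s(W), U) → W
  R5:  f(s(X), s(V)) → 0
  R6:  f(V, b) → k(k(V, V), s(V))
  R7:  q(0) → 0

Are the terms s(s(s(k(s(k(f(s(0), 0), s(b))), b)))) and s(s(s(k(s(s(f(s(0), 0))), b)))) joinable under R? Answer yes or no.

yes — NF(t₁) = s(s(s(s(0)))), NF(t₂) = s(s(s(s(0))))

Reduce t₁ = s(s(s(k(s(k(f(s(0), 0), s(b))), b)))):
1. s(s(s(k(s(k(f(s(0), 0), s(b))), b))))  →  s(s(s(k(f(s(0), 0), s(b)))))   [R4 at 1.1.1]
2. s(s(s(k(f(s(0), 0), s(b)))))  →  s(s(s(k(0, s(b)))))   [R1 at 1.1.1.1]
3. s(s(s(k(0, s(b)))))  →  s(s(s(s(0))))   [R3 at 1.1.1]

Reduce t₂ = s(s(s(k(s(s(f(s(0), 0))), b)))):
1. s(s(s(k(s(s(f(s(0), 0))), b))))  →  s(s(s(s(f(s(0), 0)))))   [R4 at 1.1.1]
2. s(s(s(s(f(s(0), 0)))))  →  s(s(s(s(0))))   [R1 at 1.1.1.1]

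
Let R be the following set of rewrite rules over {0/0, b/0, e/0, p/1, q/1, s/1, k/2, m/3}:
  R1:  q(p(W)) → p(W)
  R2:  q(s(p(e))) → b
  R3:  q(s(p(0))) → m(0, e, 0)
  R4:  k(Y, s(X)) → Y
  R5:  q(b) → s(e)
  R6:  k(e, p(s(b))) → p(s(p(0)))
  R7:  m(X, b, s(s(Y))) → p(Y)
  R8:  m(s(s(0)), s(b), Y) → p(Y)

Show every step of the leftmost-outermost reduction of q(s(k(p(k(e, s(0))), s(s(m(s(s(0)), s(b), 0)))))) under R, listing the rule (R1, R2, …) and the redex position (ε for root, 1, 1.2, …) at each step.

b

1. q(s(k(p(k(e, s(0))), s(s(m(s(s(0)), s(b), 0))))))  →  q(s(p(k(e, s(0)))))   [R4 at 1.1]
2. q(s(p(k(e, s(0)))))  →  q(s(p(e)))   [R4 at 1.1.1]
3. q(s(p(e)))  →  b   [R2 at ε]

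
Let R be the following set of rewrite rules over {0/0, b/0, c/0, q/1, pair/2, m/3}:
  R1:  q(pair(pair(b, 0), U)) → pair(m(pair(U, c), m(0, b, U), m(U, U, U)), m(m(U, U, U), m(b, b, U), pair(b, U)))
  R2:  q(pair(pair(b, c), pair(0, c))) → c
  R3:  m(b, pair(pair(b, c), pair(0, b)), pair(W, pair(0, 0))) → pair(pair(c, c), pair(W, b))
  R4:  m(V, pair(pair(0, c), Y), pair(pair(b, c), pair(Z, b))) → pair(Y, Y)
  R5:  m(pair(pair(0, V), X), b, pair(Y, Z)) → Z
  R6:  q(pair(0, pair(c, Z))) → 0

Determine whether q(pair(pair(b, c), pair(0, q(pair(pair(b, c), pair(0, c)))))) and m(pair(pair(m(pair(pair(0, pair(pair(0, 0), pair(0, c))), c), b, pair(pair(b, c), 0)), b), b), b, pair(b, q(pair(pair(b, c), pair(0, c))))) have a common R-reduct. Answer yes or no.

yes — NF(t₁) = c, NF(t₂) = c

Reduce t₁ = q(pair(pair(b, c), pair(0, q(pair(pair(b, c), pair(0, c)))))):
1. q(pair(pair(b, c), pair(0, q(pair(pair(b, c), pair(0, c))))))  →  q(pair(pair(b, c), pair(0, c)))   [R2 at 1.2.2]
2. q(pair(pair(b, c), pair(0, c)))  →  c   [R2 at ε]

Reduce t₂ = m(pair(pair(m(pair(pair(0, pair(pair(0, 0), pair(0, c))), c), b, pair(pair(b, c), 0)), b), b), b, pair(b, q(pair(pair(b, c), pair(0, c))))):
1. m(pair(pair(m(pair(pair(0, pair(pair(0, 0), pair(0, c))), c), b, pair(pair(b, c), 0)), b), b), b, pair(b, q(pair(pair(b, c), pair(0, c)))))  →  m(pair(pair(0, b), b), b, pair(b, q(pair(pair(b, c), pair(0, c)))))   [R5 at 1.1.1]
2. m(pair(pair(0, b), b), b, pair(b, q(pair(pair(b, c), pair(0, c)))))  →  q(pair(pair(b, c), pair(0, c)))   [R5 at ε]
3. q(pair(pair(b, c), pair(0, c)))  →  c   [R2 at ε]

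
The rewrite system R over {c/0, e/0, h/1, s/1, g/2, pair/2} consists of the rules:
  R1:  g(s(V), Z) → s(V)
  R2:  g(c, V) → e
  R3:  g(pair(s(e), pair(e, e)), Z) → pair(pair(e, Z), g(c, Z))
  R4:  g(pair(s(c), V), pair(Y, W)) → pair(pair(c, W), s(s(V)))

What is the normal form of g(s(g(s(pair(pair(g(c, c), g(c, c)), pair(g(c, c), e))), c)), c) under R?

s(s(pair(pair(e, e), pair(e, e))))

1. g(s(g(s(pair(pair(g(c, c), g(c, c)), pair(g(c, c), e))), c)), c)  →  s(g(s(pair(pair(g(c, c), g(c, c)), pair(g(c, c), e))), c))   [R1 at ε]
2. s(g(s(pair(pair(g(c, c), g(c, c)), pair(g(c, c), e))), c))  →  s(s(pair(pair(g(c, c), g(c, c)), pair(g(c, c), e))))   [R1 at 1]
3. s(s(pair(pair(g(c, c), g(c, c)), pair(g(c, c), e))))  →  s(s(pair(pair(e, g(c, c)), pair(g(c, c), e))))   [R2 at 1.1.1.1]
4. s(s(pair(pair(e, g(c, c)), pair(g(c, c), e))))  →  s(s(pair(pair(e, e), pair(g(c, c), e))))   [R2 at 1.1.1.2]
5. s(s(pair(pair(e, e), pair(g(c, c), e))))  →  s(s(pair(pair(e, e), pair(e, e))))   [R2 at 1.1.2.1]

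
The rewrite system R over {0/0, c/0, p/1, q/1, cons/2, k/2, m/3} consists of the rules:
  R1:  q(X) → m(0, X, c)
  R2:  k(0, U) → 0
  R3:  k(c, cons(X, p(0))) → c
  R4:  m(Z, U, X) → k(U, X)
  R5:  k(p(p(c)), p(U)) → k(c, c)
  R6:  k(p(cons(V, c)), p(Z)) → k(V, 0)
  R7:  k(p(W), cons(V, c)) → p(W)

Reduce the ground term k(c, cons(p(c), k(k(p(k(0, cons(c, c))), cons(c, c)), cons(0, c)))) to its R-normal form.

1. k(c, cons(p(c), k(k(p(k(0, cons(c, c))), cons(c, c)), cons(0, c))))  →  k(c, cons(p(c), k(p(k(0, cons(c, c))), cons(0, c))))   [R7 at 2.2.1]
2. k(c, cons(p(c), k(p(k(0, cons(c, c))), cons(0, c))))  →  k(c, cons(p(c), p(k(0, cons(c, c)))))   [R7 at 2.2]
3. k(c, cons(p(c), p(k(0, cons(c, c)))))  →  k(c, cons(p(c), p(0)))   [R2 at 2.2.1]
4. k(c, cons(p(c), p(0)))  →  c   [R3 at ε]

c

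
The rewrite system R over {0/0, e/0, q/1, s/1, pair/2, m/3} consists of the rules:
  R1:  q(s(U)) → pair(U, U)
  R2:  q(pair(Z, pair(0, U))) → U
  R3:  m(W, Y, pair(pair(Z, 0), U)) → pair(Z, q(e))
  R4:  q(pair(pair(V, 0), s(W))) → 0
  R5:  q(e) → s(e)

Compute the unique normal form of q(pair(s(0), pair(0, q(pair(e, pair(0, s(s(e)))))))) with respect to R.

s(s(e))

1. q(pair(s(0), pair(0, q(pair(e, pair(0, s(s(e))))))))  →  q(pair(e, pair(0, s(s(e)))))   [R2 at ε]
2. q(pair(e, pair(0, s(s(e)))))  →  s(s(e))   [R2 at ε]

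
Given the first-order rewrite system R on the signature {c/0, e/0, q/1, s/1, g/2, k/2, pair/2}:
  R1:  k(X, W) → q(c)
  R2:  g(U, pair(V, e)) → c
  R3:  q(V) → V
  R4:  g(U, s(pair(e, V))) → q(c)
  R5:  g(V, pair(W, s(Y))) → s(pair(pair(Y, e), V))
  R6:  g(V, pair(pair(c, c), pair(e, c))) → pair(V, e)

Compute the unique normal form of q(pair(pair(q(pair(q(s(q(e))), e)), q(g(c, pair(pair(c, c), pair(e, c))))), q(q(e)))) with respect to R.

pair(pair(pair(s(e), e), pair(c, e)), e)

1. q(pair(pair(q(pair(q(s(q(e))), e)), q(g(c, pair(pair(c, c), pair(e, c))))), q(q(e))))  →  pair(pair(q(pair(q(s(q(e))), e)), q(g(c, pair(pair(c, c), pair(e, c))))), q(q(e)))   [R3 at ε]
2. pair(pair(q(pair(q(s(q(e))), e)), q(g(c, pair(pair(c, c), pair(e, c))))), q(q(e)))  →  pair(pair(pair(q(s(q(e))), e), q(g(c, pair(pair(c, c), pair(e, c))))), q(q(e)))   [R3 at 1.1]
3. pair(pair(pair(q(s(q(e))), e), q(g(c, pair(pair(c, c), pair(e, c))))), q(q(e)))  →  pair(pair(pair(s(q(e)), e), q(g(c, pair(pair(c, c), pair(e, c))))), q(q(e)))   [R3 at 1.1.1]
4. pair(pair(pair(s(q(e)), e), q(g(c, pair(pair(c, c), pair(e, c))))), q(q(e)))  →  pair(pair(pair(s(e), e), q(g(c, pair(pair(c, c), pair(e, c))))), q(q(e)))   [R3 at 1.1.1.1]
5. pair(pair(pair(s(e), e), q(g(c, pair(pair(c, c), pair(e, c))))), q(q(e)))  →  pair(pair(pair(s(e), e), g(c, pair(pair(c, c), pair(e, c)))), q(q(e)))   [R3 at 1.2]
6. pair(pair(pair(s(e), e), g(c, pair(pair(c, c), pair(e, c)))), q(q(e)))  →  pair(pair(pair(s(e), e), pair(c, e)), q(q(e)))   [R6 at 1.2]
7. pair(pair(pair(s(e), e), pair(c, e)), q(q(e)))  →  pair(pair(pair(s(e), e), pair(c, e)), q(e))   [R3 at 2]
8. pair(pair(pair(s(e), e), pair(c, e)), q(e))  →  pair(pair(pair(s(e), e), pair(c, e)), e)   [R3 at 2]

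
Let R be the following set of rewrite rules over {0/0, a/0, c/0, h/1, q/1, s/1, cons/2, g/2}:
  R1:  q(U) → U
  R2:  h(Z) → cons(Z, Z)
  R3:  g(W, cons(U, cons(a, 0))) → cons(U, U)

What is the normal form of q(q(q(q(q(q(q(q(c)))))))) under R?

1. q(q(q(q(q(q(q(q(c))))))))  →  q(q(q(q(q(q(q(c)))))))   [R1 at ε]
2. q(q(q(q(q(q(q(c)))))))  →  q(q(q(q(q(q(c))))))   [R1 at ε]
3. q(q(q(q(q(q(c))))))  →  q(q(q(q(q(c)))))   [R1 at ε]
4. q(q(q(q(q(c)))))  →  q(q(q(q(c))))   [R1 at ε]
5. q(q(q(q(c))))  →  q(q(q(c)))   [R1 at ε]
6. q(q(q(c)))  →  q(q(c))   [R1 at ε]
7. q(q(c))  →  q(c)   [R1 at ε]
8. q(c)  →  c   [R1 at ε]

c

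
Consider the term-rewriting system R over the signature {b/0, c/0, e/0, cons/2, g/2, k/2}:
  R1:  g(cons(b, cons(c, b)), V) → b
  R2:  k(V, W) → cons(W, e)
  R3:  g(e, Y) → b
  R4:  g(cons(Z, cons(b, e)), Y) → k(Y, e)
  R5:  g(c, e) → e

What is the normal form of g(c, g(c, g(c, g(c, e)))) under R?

1. g(c, g(c, g(c, g(c, e))))  →  g(c, g(c, g(c, e)))   [R5 at 2.2.2]
2. g(c, g(c, g(c, e)))  →  g(c, g(c, e))   [R5 at 2.2]
3. g(c, g(c, e))  →  g(c, e)   [R5 at 2]
4. g(c, e)  →  e   [R5 at ε]

e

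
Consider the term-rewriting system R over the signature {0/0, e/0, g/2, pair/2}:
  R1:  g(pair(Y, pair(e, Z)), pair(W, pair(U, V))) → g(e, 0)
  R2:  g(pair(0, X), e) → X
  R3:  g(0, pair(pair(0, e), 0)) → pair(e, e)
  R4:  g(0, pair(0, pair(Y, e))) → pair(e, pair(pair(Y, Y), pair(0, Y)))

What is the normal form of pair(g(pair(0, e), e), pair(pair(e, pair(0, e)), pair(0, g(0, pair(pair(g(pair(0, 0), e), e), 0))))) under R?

pair(e, pair(pair(e, pair(0, e)), pair(0, pair(e, e))))

1. pair(g(pair(0, e), e), pair(pair(e, pair(0, e)), pair(0, g(0, pair(pair(g(pair(0, 0), e), e), 0)))))  →  pair(e, pair(pair(e, pair(0, e)), pair(0, g(0, pair(pair(g(pair(0, 0), e), e), 0)))))   [R2 at 1]
2. pair(e, pair(pair(e, pair(0, e)), pair(0, g(0, pair(pair(g(pair(0, 0), e), e), 0)))))  →  pair(e, pair(pair(e, pair(0, e)), pair(0, g(0, pair(pair(0, e), 0)))))   [R2 at 2.2.2.2.1.1]
3. pair(e, pair(pair(e, pair(0, e)), pair(0, g(0, pair(pair(0, e), 0)))))  →  pair(e, pair(pair(e, pair(0, e)), pair(0, pair(e, e))))   [R3 at 2.2.2]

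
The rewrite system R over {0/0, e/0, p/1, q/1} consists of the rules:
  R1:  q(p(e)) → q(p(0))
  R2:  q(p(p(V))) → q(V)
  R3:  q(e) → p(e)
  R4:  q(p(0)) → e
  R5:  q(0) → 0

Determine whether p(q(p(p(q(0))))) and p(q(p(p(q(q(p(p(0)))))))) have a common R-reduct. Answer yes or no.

Reduce t₁ = p(q(p(p(q(0))))):
1. p(q(p(p(q(0)))))  →  p(q(q(0)))   [R2 at 1]
2. p(q(q(0)))  →  p(q(0))   [R5 at 1.1]
3. p(q(0))  →  p(0)   [R5 at 1]

Reduce t₂ = p(q(p(p(q(q(p(p(0)))))))):
1. p(q(p(p(q(q(p(p(0))))))))  →  p(q(q(q(p(p(0))))))   [R2 at 1]
2. p(q(q(q(p(p(0))))))  →  p(q(q(q(0))))   [R2 at 1.1.1]
3. p(q(q(q(0))))  →  p(q(q(0)))   [R5 at 1.1.1]
4. p(q(q(0)))  →  p(q(0))   [R5 at 1.1]
5. p(q(0))  →  p(0)   [R5 at 1]

yes — NF(t₁) = p(0), NF(t₂) = p(0)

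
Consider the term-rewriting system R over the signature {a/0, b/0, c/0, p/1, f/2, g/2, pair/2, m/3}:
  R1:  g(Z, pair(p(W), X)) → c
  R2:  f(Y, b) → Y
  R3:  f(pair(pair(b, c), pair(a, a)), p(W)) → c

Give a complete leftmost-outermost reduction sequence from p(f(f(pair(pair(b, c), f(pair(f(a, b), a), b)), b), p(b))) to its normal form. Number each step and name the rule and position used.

1. p(f(f(pair(pair(b, c), f(pair(f(a, b), a), b)), b), p(b)))  →  p(f(pair(pair(b, c), f(pair(f(a, b), a), b)), p(b)))   [R2 at 1.1]
2. p(f(pair(pair(b, c), f(pair(f(a, b), a), b)), p(b)))  →  p(f(pair(pair(b, c), pair(f(a, b), a)), p(b)))   [R2 at 1.1.2]
3. p(f(pair(pair(b, c), pair(f(a, b), a)), p(b)))  →  p(f(pair(pair(b, c), pair(a, a)), p(b)))   [R2 at 1.1.2.1]
4. p(f(pair(pair(b, c), pair(a, a)), p(b)))  →  p(c)   [R3 at 1]

p(c)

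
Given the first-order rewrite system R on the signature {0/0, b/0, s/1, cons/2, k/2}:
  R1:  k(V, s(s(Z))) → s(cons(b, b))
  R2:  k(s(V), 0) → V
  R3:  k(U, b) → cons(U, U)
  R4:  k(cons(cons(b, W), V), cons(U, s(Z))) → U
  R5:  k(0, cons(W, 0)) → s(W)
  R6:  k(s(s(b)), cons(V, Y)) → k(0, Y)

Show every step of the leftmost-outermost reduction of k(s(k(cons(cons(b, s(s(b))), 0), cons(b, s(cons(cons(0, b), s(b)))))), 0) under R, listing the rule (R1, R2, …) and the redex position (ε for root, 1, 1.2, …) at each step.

b

1. k(s(k(cons(cons(b, s(s(b))), 0), cons(b, s(cons(cons(0, b), s(b)))))), 0)  →  k(cons(cons(b, s(s(b))), 0), cons(b, s(cons(cons(0, b), s(b)))))   [R2 at ε]
2. k(cons(cons(b, s(s(b))), 0), cons(b, s(cons(cons(0, b), s(b)))))  →  b   [R4 at ε]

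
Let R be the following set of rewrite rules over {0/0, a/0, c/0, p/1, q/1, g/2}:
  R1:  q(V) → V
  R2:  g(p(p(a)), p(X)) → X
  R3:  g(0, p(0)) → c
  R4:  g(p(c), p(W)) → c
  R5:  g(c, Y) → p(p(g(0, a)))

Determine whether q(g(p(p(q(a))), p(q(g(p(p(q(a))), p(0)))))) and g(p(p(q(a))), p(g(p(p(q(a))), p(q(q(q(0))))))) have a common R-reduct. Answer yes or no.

yes — NF(t₁) = 0, NF(t₂) = 0

Reduce t₁ = q(g(p(p(q(a))), p(q(g(p(p(q(a))), p(0)))))):
1. q(g(p(p(q(a))), p(q(g(p(p(q(a))), p(0))))))  →  g(p(p(q(a))), p(q(g(p(p(q(a))), p(0)))))   [R1 at ε]
2. g(p(p(q(a))), p(q(g(p(p(q(a))), p(0)))))  →  g(p(p(a)), p(q(g(p(p(q(a))), p(0)))))   [R1 at 1.1.1]
3. g(p(p(a)), p(q(g(p(p(q(a))), p(0)))))  →  q(g(p(p(q(a))), p(0)))   [R2 at ε]
4. q(g(p(p(q(a))), p(0)))  →  g(p(p(q(a))), p(0))   [R1 at ε]
5. g(p(p(q(a))), p(0))  →  g(p(p(a)), p(0))   [R1 at 1.1.1]
6. g(p(p(a)), p(0))  →  0   [R2 at ε]

Reduce t₂ = g(p(p(q(a))), p(g(p(p(q(a))), p(q(q(q(0))))))):
1. g(p(p(q(a))), p(g(p(p(q(a))), p(q(q(q(0)))))))  →  g(p(p(a)), p(g(p(p(q(a))), p(q(q(q(0)))))))   [R1 at 1.1.1]
2. g(p(p(a)), p(g(p(p(q(a))), p(q(q(q(0)))))))  →  g(p(p(q(a))), p(q(q(q(0)))))   [R2 at ε]
3. g(p(p(q(a))), p(q(q(q(0)))))  →  g(p(p(a)), p(q(q(q(0)))))   [R1 at 1.1.1]
4. g(p(p(a)), p(q(q(q(0)))))  →  q(q(q(0)))   [R2 at ε]
5. q(q(q(0)))  →  q(q(0))   [R1 at ε]
6. q(q(0))  →  q(0)   [R1 at ε]
7. q(0)  →  0   [R1 at ε]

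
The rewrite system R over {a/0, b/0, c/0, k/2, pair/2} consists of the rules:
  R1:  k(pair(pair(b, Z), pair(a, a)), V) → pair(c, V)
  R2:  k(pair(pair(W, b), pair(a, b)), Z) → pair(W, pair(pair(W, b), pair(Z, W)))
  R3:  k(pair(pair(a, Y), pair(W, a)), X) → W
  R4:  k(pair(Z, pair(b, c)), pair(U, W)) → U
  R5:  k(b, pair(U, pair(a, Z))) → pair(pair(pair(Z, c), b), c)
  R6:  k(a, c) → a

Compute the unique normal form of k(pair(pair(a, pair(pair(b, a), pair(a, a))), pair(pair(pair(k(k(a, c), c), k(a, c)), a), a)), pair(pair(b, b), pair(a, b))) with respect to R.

1. k(pair(pair(a, pair(pair(b, a), pair(a, a))), pair(pair(pair(k(k(a, c), c), k(a, c)), a), a)), pair(pair(b, b), pair(a, b)))  →  pair(pair(k(k(a, c), c), k(a, c)), a)   [R3 at ε]
2. pair(pair(k(k(a, c), c), k(a, c)), a)  →  pair(pair(k(a, c), k(a, c)), a)   [R6 at 1.1.1]
3. pair(pair(k(a, c), k(a, c)), a)  →  pair(pair(a, k(a, c)), a)   [R6 at 1.1]
4. pair(pair(a, k(a, c)), a)  →  pair(pair(a, a), a)   [R6 at 1.2]

pair(pair(a, a), a)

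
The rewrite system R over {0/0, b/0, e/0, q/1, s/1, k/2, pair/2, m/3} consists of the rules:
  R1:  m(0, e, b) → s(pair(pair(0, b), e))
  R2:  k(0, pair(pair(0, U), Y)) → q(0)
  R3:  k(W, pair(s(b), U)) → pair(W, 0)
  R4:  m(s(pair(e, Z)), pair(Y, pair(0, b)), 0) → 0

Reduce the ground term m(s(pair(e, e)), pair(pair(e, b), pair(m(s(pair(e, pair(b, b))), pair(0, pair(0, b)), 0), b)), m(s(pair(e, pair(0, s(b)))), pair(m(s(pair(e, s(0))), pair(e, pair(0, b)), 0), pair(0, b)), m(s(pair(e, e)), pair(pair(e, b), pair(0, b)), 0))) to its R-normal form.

1. m(s(pair(e, e)), pair(pair(e, b), pair(m(s(pair(e, pair(b, b))), pair(0, pair(0, b)), 0), b)), m(s(pair(e, pair(0, s(b)))), pair(m(s(pair(e, s(0))), pair(e, pair(0, b)), 0), pair(0, b)), m(s(pair(e, e)), pair(pair(e, b), pair(0, b)), 0)))  →  m(s(pair(e, e)), pair(pair(e, b), pair(0, b)), m(s(pair(e, pair(0, s(b)))), pair(m(s(pair(e, s(0))), pair(e, pair(0, b)), 0), pair(0, b)), m(s(pair(e, e)), pair(pair(e, b), pair(0, b)), 0)))   [R4 at 2.2.1]
2. m(s(pair(e, e)), pair(pair(e, b), pair(0, b)), m(s(pair(e, pair(0, s(b)))), pair(m(s(pair(e, s(0))), pair(e, pair(0, b)), 0), pair(0, b)), m(s(pair(e, e)), pair(pair(e, b), pair(0, b)), 0)))  →  m(s(pair(e, e)), pair(pair(e, b), pair(0, b)), m(s(pair(e, pair(0, s(b)))), pair(0, pair(0, b)), m(s(pair(e, e)), pair(pair(e, b), pair(0, b)), 0)))   [R4 at 3.2.1]
3. m(s(pair(e, e)), pair(pair(e, b), pair(0, b)), m(s(pair(e, pair(0, s(b)))), pair(0, pair(0, b)), m(s(pair(e, e)), pair(pair(e, b), pair(0, b)), 0)))  →  m(s(pair(e, e)), pair(pair(e, b), pair(0, b)), m(s(pair(e, pair(0, s(b)))), pair(0, pair(0, b)), 0))   [R4 at 3.3]
4. m(s(pair(e, e)), pair(pair(e, b), pair(0, b)), m(s(pair(e, pair(0, s(b)))), pair(0, pair(0, b)), 0))  →  m(s(pair(e, e)), pair(pair(e, b), pair(0, b)), 0)   [R4 at 3]
5. m(s(pair(e, e)), pair(pair(e, b), pair(0, b)), 0)  →  0   [R4 at ε]

0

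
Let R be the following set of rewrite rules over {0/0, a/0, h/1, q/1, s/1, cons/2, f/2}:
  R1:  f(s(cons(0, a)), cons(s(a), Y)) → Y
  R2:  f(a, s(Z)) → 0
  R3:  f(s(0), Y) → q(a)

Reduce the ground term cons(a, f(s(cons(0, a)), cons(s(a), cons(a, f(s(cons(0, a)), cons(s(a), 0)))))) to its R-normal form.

1. cons(a, f(s(cons(0, a)), cons(s(a), cons(a, f(s(cons(0, a)), cons(s(a), 0))))))  →  cons(a, cons(a, f(s(cons(0, a)), cons(s(a), 0))))   [R1 at 2]
2. cons(a, cons(a, f(s(cons(0, a)), cons(s(a), 0))))  →  cons(a, cons(a, 0))   [R1 at 2.2]

cons(a, cons(a, 0))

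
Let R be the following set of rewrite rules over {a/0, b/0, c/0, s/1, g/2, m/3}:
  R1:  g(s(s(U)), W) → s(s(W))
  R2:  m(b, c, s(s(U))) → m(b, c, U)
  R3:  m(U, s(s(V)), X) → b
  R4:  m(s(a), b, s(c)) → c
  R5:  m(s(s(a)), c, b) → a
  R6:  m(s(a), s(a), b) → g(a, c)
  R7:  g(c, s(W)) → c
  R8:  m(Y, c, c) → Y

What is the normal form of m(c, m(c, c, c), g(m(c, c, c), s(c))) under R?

1. m(c, m(c, c, c), g(m(c, c, c), s(c)))  →  m(c, c, g(m(c, c, c), s(c)))   [R8 at 2]
2. m(c, c, g(m(c, c, c), s(c)))  →  m(c, c, g(c, s(c)))   [R8 at 3.1]
3. m(c, c, g(c, s(c)))  →  m(c, c, c)   [R7 at 3]
4. m(c, c, c)  →  c   [R8 at ε]

c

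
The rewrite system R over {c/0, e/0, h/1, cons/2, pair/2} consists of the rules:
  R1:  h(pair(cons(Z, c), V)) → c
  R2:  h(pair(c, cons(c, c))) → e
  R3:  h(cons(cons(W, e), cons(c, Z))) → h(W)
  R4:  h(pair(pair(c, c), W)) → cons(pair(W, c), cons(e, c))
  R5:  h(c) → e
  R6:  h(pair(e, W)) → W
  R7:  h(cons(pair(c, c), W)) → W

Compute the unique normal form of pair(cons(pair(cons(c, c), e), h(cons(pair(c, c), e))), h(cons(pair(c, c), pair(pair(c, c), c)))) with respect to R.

1. pair(cons(pair(cons(c, c), e), h(cons(pair(c, c), e))), h(cons(pair(c, c), pair(pair(c, c), c))))  →  pair(cons(pair(cons(c, c), e), e), h(cons(pair(c, c), pair(pair(c, c), c))))   [R7 at 1.2]
2. pair(cons(pair(cons(c, c), e), e), h(cons(pair(c, c), pair(pair(c, c), c))))  →  pair(cons(pair(cons(c, c), e), e), pair(pair(c, c), c))   [R7 at 2]

pair(cons(pair(cons(c, c), e), e), pair(pair(c, c), c))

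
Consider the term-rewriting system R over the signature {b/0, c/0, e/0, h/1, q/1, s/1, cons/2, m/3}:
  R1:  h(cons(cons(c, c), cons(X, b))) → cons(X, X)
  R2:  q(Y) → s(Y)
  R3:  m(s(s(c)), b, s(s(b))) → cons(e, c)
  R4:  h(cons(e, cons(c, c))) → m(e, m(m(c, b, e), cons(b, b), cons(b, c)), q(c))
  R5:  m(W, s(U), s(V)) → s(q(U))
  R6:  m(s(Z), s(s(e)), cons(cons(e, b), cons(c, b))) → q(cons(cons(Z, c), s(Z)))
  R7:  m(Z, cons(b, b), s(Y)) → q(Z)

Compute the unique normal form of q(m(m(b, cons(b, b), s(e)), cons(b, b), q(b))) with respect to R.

1. q(m(m(b, cons(b, b), s(e)), cons(b, b), q(b)))  →  s(m(m(b, cons(b, b), s(e)), cons(b, b), q(b)))   [R2 at ε]
2. s(m(m(b, cons(b, b), s(e)), cons(b, b), q(b)))  →  s(m(q(b), cons(b, b), q(b)))   [R7 at 1.1]
3. s(m(q(b), cons(b, b), q(b)))  →  s(m(s(b), cons(b, b), q(b)))   [R2 at 1.1]
4. s(m(s(b), cons(b, b), q(b)))  →  s(m(s(b), cons(b, b), s(b)))   [R2 at 1.3]
5. s(m(s(b), cons(b, b), s(b)))  →  s(q(s(b)))   [R7 at 1]
6. s(q(s(b)))  →  s(s(s(b)))   [R2 at 1]

s(s(s(b)))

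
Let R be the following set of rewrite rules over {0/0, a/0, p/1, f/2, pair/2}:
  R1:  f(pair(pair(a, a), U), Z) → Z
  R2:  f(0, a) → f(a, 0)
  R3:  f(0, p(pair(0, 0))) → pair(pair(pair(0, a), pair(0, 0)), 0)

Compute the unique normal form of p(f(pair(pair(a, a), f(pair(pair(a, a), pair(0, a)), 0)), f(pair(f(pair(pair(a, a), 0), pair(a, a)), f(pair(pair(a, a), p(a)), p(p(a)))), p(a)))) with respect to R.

p(p(a))

1. p(f(pair(pair(a, a), f(pair(pair(a, a), pair(0, a)), 0)), f(pair(f(pair(pair(a, a), 0), pair(a, a)), f(pair(pair(a, a), p(a)), p(p(a)))), p(a))))  →  p(f(pair(f(pair(pair(a, a), 0), pair(a, a)), f(pair(pair(a, a), p(a)), p(p(a)))), p(a)))   [R1 at 1]
2. p(f(pair(f(pair(pair(a, a), 0), pair(a, a)), f(pair(pair(a, a), p(a)), p(p(a)))), p(a)))  →  p(f(pair(pair(a, a), f(pair(pair(a, a), p(a)), p(p(a)))), p(a)))   [R1 at 1.1.1]
3. p(f(pair(pair(a, a), f(pair(pair(a, a), p(a)), p(p(a)))), p(a)))  →  p(p(a))   [R1 at 1]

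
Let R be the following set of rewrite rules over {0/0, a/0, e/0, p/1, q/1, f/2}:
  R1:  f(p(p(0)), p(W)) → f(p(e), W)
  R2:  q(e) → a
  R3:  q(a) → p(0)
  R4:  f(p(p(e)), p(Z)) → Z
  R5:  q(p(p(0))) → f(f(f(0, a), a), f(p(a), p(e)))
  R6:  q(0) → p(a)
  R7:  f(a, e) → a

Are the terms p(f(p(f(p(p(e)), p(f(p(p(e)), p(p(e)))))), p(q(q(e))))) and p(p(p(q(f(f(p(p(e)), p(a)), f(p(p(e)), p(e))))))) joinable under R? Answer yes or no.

no — NF(t₁) = p(p(0)), NF(t₂) = p(p(p(p(0))))

Reduce t₁ = p(f(p(f(p(p(e)), p(f(p(p(e)), p(p(e)))))), p(q(q(e))))):
1. p(f(p(f(p(p(e)), p(f(p(p(e)), p(p(e)))))), p(q(q(e)))))  →  p(f(p(f(p(p(e)), p(p(e)))), p(q(q(e)))))   [R4 at 1.1.1]
2. p(f(p(f(p(p(e)), p(p(e)))), p(q(q(e)))))  →  p(f(p(p(e)), p(q(q(e)))))   [R4 at 1.1.1]
3. p(f(p(p(e)), p(q(q(e)))))  →  p(q(q(e)))   [R4 at 1]
4. p(q(q(e)))  →  p(q(a))   [R2 at 1.1]
5. p(q(a))  →  p(p(0))   [R3 at 1]

Reduce t₂ = p(p(p(q(f(f(p(p(e)), p(a)), f(p(p(e)), p(e))))))):
1. p(p(p(q(f(f(p(p(e)), p(a)), f(p(p(e)), p(e)))))))  →  p(p(p(q(f(a, f(p(p(e)), p(e)))))))   [R4 at 1.1.1.1.1]
2. p(p(p(q(f(a, f(p(p(e)), p(e)))))))  →  p(p(p(q(f(a, e)))))   [R4 at 1.1.1.1.2]
3. p(p(p(q(f(a, e)))))  →  p(p(p(q(a))))   [R7 at 1.1.1.1]
4. p(p(p(q(a))))  →  p(p(p(p(0))))   [R3 at 1.1.1]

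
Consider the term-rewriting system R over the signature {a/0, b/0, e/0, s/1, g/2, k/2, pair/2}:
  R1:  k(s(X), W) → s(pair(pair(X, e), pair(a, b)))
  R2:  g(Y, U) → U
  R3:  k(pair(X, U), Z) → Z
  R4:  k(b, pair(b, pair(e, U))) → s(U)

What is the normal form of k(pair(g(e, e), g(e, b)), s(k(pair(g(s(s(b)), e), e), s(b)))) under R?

1. k(pair(g(e, e), g(e, b)), s(k(pair(g(s(s(b)), e), e), s(b))))  →  s(k(pair(g(s(s(b)), e), e), s(b)))   [R3 at ε]
2. s(k(pair(g(s(s(b)), e), e), s(b)))  →  s(s(b))   [R3 at 1]

s(s(b))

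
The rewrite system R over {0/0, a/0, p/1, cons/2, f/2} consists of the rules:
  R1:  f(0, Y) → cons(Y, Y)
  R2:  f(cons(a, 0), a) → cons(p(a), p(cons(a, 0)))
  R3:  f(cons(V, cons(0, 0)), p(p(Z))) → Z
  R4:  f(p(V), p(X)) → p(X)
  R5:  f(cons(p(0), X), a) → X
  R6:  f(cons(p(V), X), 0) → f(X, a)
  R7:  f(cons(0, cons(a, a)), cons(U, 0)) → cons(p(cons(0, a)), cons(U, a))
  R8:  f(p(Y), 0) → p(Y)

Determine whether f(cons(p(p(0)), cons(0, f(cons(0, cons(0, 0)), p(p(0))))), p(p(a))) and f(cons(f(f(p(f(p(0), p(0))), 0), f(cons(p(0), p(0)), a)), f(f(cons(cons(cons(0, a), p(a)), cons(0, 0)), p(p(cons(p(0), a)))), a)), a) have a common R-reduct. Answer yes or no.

Reduce t₁ = f(cons(p(p(0)), cons(0, f(cons(0, cons(0, 0)), p(p(0))))), p(p(a))):
1. f(cons(p(p(0)), cons(0, f(cons(0, cons(0, 0)), p(p(0))))), p(p(a)))  →  f(cons(p(p(0)), cons(0, 0)), p(p(a)))   [R3 at 1.2.2]
2. f(cons(p(p(0)), cons(0, 0)), p(p(a)))  →  a   [R3 at ε]

Reduce t₂ = f(cons(f(f(p(f(p(0), p(0))), 0), f(cons(p(0), p(0)), a)), f(f(cons(cons(cons(0, a), p(a)), cons(0, 0)), p(p(cons(p(0), a)))), a)), a):
1. f(cons(f(f(p(f(p(0), p(0))), 0), f(cons(p(0), p(0)), a)), f(f(cons(cons(cons(0, a), p(a)), cons(0, 0)), p(p(cons(p(0), a)))), a)), a)  →  f(cons(f(p(f(p(0), p(0))), f(cons(p(0), p(0)), a)), f(f(cons(cons(cons(0, a), p(a)), cons(0, 0)), p(p(cons(p(0), a)))), a)), a)   [R8 at 1.1.1]
2. f(cons(f(p(f(p(0), p(0))), f(cons(p(0), p(0)), a)), f(f(cons(cons(cons(0, a), p(a)), cons(0, 0)), p(p(cons(p(0), a)))), a)), a)  →  f(cons(f(p(p(0)), f(cons(p(0), p(0)), a)), f(f(cons(cons(cons(0, a), p(a)), cons(0, 0)), p(p(cons(p(0), a)))), a)), a)   [R4 at 1.1.1.1]
3. f(cons(f(p(p(0)), f(cons(p(0), p(0)), a)), f(f(cons(cons(cons(0, a), p(a)), cons(0, 0)), p(p(cons(p(0), a)))), a)), a)  →  f(cons(f(p(p(0)), p(0)), f(f(cons(cons(cons(0, a), p(a)), cons(0, 0)), p(p(cons(p(0), a)))), a)), a)   [R5 at 1.1.2]
4. f(cons(f(p(p(0)), p(0)), f(f(cons(cons(cons(0, a), p(a)), cons(0, 0)), p(p(cons(p(0), a)))), a)), a)  →  f(cons(p(0), f(f(cons(cons(cons(0, a), p(a)), cons(0, 0)), p(p(cons(p(0), a)))), a)), a)   [R4 at 1.1]
5. f(cons(p(0), f(f(cons(cons(cons(0, a), p(a)), cons(0, 0)), p(p(cons(p(0), a)))), a)), a)  →  f(f(cons(cons(cons(0, a), p(a)), cons(0, 0)), p(p(cons(p(0), a)))), a)   [R5 at ε]
6. f(f(cons(cons(cons(0, a), p(a)), cons(0, 0)), p(p(cons(p(0), a)))), a)  →  f(cons(p(0), a), a)   [R3 at 1]
7. f(cons(p(0), a), a)  →  a   [R5 at ε]

yes — NF(t₁) = a, NF(t₂) = a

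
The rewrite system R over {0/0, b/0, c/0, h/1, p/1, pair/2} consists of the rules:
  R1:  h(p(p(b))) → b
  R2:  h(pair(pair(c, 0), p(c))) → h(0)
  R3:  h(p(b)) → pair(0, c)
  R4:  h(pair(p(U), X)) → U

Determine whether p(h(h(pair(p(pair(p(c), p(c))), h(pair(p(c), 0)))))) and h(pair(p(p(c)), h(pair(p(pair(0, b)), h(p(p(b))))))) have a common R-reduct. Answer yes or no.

yes — NF(t₁) = p(c), NF(t₂) = p(c)

Reduce t₁ = p(h(h(pair(p(pair(p(c), p(c))), h(pair(p(c), 0)))))):
1. p(h(h(pair(p(pair(p(c), p(c))), h(pair(p(c), 0))))))  →  p(h(pair(p(c), p(c))))   [R4 at 1.1]
2. p(h(pair(p(c), p(c))))  →  p(c)   [R4 at 1]

Reduce t₂ = h(pair(p(p(c)), h(pair(p(pair(0, b)), h(p(p(b))))))):
1. h(pair(p(p(c)), h(pair(p(pair(0, b)), h(p(p(b)))))))  →  p(c)   [R4 at ε]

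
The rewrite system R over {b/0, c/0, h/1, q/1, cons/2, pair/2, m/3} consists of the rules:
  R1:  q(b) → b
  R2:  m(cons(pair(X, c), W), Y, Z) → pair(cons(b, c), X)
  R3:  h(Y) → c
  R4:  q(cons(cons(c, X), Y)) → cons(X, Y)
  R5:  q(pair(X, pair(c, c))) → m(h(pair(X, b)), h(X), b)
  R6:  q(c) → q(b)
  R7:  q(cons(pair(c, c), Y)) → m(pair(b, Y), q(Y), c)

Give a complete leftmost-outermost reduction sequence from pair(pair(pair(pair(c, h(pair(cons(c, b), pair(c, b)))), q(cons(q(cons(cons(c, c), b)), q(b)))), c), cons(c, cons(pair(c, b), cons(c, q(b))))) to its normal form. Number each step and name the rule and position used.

1. pair(pair(pair(pair(c, h(pair(cons(c, b), pair(c, b)))), q(cons(q(cons(cons(c, c), b)), q(b)))), c), cons(c, cons(pair(c, b), cons(c, q(b)))))  →  pair(pair(pair(pair(c, c), q(cons(q(cons(cons(c, c), b)), q(b)))), c), cons(c, cons(pair(c, b), cons(c, q(b)))))   [R3 at 1.1.1.2]
2. pair(pair(pair(pair(c, c), q(cons(q(cons(cons(c, c), b)), q(b)))), c), cons(c, cons(pair(c, b), cons(c, q(b)))))  →  pair(pair(pair(pair(c, c), q(cons(cons(c, b), q(b)))), c), cons(c, cons(pair(c, b), cons(c, q(b)))))   [R4 at 1.1.2.1.1]
3. pair(pair(pair(pair(c, c), q(cons(cons(c, b), q(b)))), c), cons(c, cons(pair(c, b), cons(c, q(b)))))  →  pair(pair(pair(pair(c, c), cons(b, q(b))), c), cons(c, cons(pair(c, b), cons(c, q(b)))))   [R4 at 1.1.2]
4. pair(pair(pair(pair(c, c), cons(b, q(b))), c), cons(c, cons(pair(c, b), cons(c, q(b)))))  →  pair(pair(pair(pair(c, c), cons(b, b)), c), cons(c, cons(pair(c, b), cons(c, q(b)))))   [R1 at 1.1.2.2]
5. pair(pair(pair(pair(c, c), cons(b, b)), c), cons(c, cons(pair(c, b), cons(c, q(b)))))  →  pair(pair(pair(pair(c, c), cons(b, b)), c), cons(c, cons(pair(c, b), cons(c, b))))   [R1 at 2.2.2.2]

pair(pair(pair(pair(c, c), cons(b, b)), c), cons(c, cons(pair(c, b), cons(c, b))))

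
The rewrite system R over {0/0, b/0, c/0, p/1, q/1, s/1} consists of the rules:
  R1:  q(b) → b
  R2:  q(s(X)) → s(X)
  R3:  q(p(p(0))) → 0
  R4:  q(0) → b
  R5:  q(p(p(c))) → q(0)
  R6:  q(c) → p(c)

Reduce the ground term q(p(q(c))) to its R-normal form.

1. q(p(q(c)))  →  q(p(p(c)))   [R6 at 1.1]
2. q(p(p(c)))  →  q(0)   [R5 at ε]
3. q(0)  →  b   [R4 at ε]

b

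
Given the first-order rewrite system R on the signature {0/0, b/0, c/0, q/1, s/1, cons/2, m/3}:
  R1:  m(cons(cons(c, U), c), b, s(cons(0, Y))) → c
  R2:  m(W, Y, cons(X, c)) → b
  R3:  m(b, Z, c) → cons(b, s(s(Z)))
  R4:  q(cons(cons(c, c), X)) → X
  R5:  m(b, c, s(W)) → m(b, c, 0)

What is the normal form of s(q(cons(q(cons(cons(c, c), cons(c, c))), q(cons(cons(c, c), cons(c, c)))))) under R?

1. s(q(cons(q(cons(cons(c, c), cons(c, c))), q(cons(cons(c, c), cons(c, c))))))  →  s(q(cons(cons(c, c), q(cons(cons(c, c), cons(c, c))))))   [R4 at 1.1.1]
2. s(q(cons(cons(c, c), q(cons(cons(c, c), cons(c, c))))))  →  s(q(cons(cons(c, c), cons(c, c))))   [R4 at 1]
3. s(q(cons(cons(c, c), cons(c, c))))  →  s(cons(c, c))   [R4 at 1]

s(cons(c, c))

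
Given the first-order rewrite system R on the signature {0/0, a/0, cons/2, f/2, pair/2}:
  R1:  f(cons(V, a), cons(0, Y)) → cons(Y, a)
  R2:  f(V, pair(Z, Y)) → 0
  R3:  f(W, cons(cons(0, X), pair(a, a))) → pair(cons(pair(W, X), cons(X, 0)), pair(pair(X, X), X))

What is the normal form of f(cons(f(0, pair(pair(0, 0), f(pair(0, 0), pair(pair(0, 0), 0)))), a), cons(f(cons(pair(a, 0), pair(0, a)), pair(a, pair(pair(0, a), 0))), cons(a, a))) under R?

1. f(cons(f(0, pair(pair(0, 0), f(pair(0, 0), pair(pair(0, 0), 0)))), a), cons(f(cons(pair(a, 0), pair(0, a)), pair(a, pair(pair(0, a), 0))), cons(a, a)))  →  f(cons(0, a), cons(f(cons(pair(a, 0), pair(0, a)), pair(a, pair(pair(0, a), 0))), cons(a, a)))   [R2 at 1.1]
2. f(cons(0, a), cons(f(cons(pair(a, 0), pair(0, a)), pair(a, pair(pair(0, a), 0))), cons(a, a)))  →  f(cons(0, a), cons(0, cons(a, a)))   [R2 at 2.1]
3. f(cons(0, a), cons(0, cons(a, a)))  →  cons(cons(a, a), a)   [R1 at ε]

cons(cons(a, a), a)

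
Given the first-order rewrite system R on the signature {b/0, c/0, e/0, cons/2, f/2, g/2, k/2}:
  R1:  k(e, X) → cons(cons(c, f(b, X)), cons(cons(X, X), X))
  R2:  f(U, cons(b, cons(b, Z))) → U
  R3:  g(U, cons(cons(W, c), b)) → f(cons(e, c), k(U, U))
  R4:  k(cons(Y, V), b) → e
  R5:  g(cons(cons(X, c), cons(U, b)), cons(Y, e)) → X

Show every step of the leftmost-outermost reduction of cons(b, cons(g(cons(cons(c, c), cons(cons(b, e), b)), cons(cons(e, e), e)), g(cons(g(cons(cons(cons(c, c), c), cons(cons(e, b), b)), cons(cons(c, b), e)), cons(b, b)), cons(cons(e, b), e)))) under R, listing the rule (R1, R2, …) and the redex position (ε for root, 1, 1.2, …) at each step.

1. cons(b, cons(g(cons(cons(c, c), cons(cons(b, e), b)), cons(cons(e, e), e)), g(cons(g(cons(cons(cons(c, c), c), cons(cons(e, b), b)), cons(cons(c, b), e)), cons(b, b)), cons(cons(e, b), e))))  →  cons(b, cons(c, g(cons(g(cons(cons(cons(c, c), c), cons(cons(e, b), b)), cons(cons(c, b), e)), cons(b, b)), cons(cons(e, b), e))))   [R5 at 2.1]
2. cons(b, cons(c, g(cons(g(cons(cons(cons(c, c), c), cons(cons(e, b), b)), cons(cons(c, b), e)), cons(b, b)), cons(cons(e, b), e))))  →  cons(b, cons(c, g(cons(cons(c, c), cons(b, b)), cons(cons(e, b), e))))   [R5 at 2.2.1.1]
3. cons(b, cons(c, g(cons(cons(c, c), cons(b, b)), cons(cons(e, b), e))))  →  cons(b, cons(c, c))   [R5 at 2.2]

cons(b, cons(c, c))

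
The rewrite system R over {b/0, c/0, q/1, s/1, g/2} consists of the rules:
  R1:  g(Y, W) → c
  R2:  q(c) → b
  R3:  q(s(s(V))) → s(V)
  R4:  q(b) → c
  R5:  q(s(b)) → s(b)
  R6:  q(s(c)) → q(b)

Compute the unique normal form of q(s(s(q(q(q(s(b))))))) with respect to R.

s(s(b))

1. q(s(s(q(q(q(s(b)))))))  →  s(q(q(q(s(b)))))   [R3 at ε]
2. s(q(q(q(s(b)))))  →  s(q(q(s(b))))   [R5 at 1.1.1]
3. s(q(q(s(b))))  →  s(q(s(b)))   [R5 at 1.1]
4. s(q(s(b)))  →  s(s(b))   [R5 at 1]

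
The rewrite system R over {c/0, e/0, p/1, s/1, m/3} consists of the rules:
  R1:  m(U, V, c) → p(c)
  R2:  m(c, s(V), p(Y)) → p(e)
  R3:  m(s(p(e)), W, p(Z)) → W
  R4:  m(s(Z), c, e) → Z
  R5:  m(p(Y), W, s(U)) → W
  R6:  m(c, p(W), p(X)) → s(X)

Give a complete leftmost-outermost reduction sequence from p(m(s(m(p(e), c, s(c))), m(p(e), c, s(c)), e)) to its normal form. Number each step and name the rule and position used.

1. p(m(s(m(p(e), c, s(c))), m(p(e), c, s(c)), e))  →  p(m(s(c), m(p(e), c, s(c)), e))   [R5 at 1.1.1]
2. p(m(s(c), m(p(e), c, s(c)), e))  →  p(m(s(c), c, e))   [R5 at 1.2]
3. p(m(s(c), c, e))  →  p(c)   [R4 at 1]

p(c)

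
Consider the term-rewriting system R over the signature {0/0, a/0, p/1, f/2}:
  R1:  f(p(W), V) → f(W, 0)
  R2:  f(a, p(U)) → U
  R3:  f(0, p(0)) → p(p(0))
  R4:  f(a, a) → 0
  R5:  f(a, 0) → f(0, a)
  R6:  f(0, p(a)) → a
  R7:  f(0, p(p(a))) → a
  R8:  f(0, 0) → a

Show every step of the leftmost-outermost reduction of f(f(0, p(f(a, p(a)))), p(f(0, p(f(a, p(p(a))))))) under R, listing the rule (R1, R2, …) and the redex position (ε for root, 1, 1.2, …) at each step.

a

1. f(f(0, p(f(a, p(a)))), p(f(0, p(f(a, p(p(a)))))))  →  f(f(0, p(a)), p(f(0, p(f(a, p(p(a)))))))   [R2 at 1.2.1]
2. f(f(0, p(a)), p(f(0, p(f(a, p(p(a)))))))  →  f(a, p(f(0, p(f(a, p(p(a)))))))   [R6 at 1]
3. f(a, p(f(0, p(f(a, p(p(a)))))))  →  f(0, p(f(a, p(p(a)))))   [R2 at ε]
4. f(0, p(f(a, p(p(a)))))  →  f(0, p(p(a)))   [R2 at 2.1]
5. f(0, p(p(a)))  →  a   [R7 at ε]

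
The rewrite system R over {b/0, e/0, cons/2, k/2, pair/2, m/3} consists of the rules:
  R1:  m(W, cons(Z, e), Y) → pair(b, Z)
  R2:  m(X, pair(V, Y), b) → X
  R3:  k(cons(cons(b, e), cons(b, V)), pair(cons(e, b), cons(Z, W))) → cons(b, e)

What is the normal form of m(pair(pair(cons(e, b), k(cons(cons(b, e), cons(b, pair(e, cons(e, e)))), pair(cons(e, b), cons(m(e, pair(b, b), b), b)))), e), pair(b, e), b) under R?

1. m(pair(pair(cons(e, b), k(cons(cons(b, e), cons(b, pair(e, cons(e, e)))), pair(cons(e, b), cons(m(e, pair(b, b), b), b)))), e), pair(b, e), b)  →  pair(pair(cons(e, b), k(cons(cons(b, e), cons(b, pair(e, cons(e, e)))), pair(cons(e, b), cons(m(e, pair(b, b), b), b)))), e)   [R2 at ε]
2. pair(pair(cons(e, b), k(cons(cons(b, e), cons(b, pair(e, cons(e, e)))), pair(cons(e, b), cons(m(e, pair(b, b), b), b)))), e)  →  pair(pair(cons(e, b), cons(b, e)), e)   [R3 at 1.2]

pair(pair(cons(e, b), cons(b, e)), e)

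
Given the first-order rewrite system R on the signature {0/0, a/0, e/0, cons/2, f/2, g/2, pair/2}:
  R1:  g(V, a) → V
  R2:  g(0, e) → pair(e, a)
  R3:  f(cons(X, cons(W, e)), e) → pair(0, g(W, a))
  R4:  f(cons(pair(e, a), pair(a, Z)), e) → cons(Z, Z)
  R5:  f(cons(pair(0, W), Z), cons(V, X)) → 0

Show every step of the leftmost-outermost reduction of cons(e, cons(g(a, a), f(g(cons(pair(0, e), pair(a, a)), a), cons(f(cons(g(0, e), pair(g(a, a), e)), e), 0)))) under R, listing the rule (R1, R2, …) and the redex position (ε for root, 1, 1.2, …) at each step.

cons(e, cons(a, 0))

1. cons(e, cons(g(a, a), f(g(cons(pair(0, e), pair(a, a)), a), cons(f(cons(g(0, e), pair(g(a, a), e)), e), 0))))  →  cons(e, cons(a, f(g(cons(pair(0, e), pair(a, a)), a), cons(f(cons(g(0, e), pair(g(a, a), e)), e), 0))))   [R1 at 2.1]
2. cons(e, cons(a, f(g(cons(pair(0, e), pair(a, a)), a), cons(f(cons(g(0, e), pair(g(a, a), e)), e), 0))))  →  cons(e, cons(a, f(cons(pair(0, e), pair(a, a)), cons(f(cons(g(0, e), pair(g(a, a), e)), e), 0))))   [R1 at 2.2.1]
3. cons(e, cons(a, f(cons(pair(0, e), pair(a, a)), cons(f(cons(g(0, e), pair(g(a, a), e)), e), 0))))  →  cons(e, cons(a, 0))   [R5 at 2.2]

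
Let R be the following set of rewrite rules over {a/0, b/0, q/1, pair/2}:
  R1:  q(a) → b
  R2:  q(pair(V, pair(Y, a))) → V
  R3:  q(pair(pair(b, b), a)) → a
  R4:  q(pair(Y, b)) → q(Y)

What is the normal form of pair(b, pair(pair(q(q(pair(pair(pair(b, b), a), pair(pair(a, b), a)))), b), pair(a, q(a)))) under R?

1. pair(b, pair(pair(q(q(pair(pair(pair(b, b), a), pair(pair(a, b), a)))), b), pair(a, q(a))))  →  pair(b, pair(pair(q(pair(pair(b, b), a)), b), pair(a, q(a))))   [R2 at 2.1.1.1]
2. pair(b, pair(pair(q(pair(pair(b, b), a)), b), pair(a, q(a))))  →  pair(b, pair(pair(a, b), pair(a, q(a))))   [R3 at 2.1.1]
3. pair(b, pair(pair(a, b), pair(a, q(a))))  →  pair(b, pair(pair(a, b), pair(a, b)))   [R1 at 2.2.2]

pair(b, pair(pair(a, b), pair(a, b)))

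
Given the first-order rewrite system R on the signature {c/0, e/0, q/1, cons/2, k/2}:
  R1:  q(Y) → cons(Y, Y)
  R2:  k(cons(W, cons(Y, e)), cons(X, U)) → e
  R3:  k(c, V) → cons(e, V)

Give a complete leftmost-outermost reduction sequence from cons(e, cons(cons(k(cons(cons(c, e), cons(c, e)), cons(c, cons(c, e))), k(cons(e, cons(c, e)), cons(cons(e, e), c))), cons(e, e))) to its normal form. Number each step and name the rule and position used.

1. cons(e, cons(cons(k(cons(cons(c, e), cons(c, e)), cons(c, cons(c, e))), k(cons(e, cons(c, e)), cons(cons(e, e), c))), cons(e, e)))  →  cons(e, cons(cons(e, k(cons(e, cons(c, e)), cons(cons(e, e), c))), cons(e, e)))   [R2 at 2.1.1]
2. cons(e, cons(cons(e, k(cons(e, cons(c, e)), cons(cons(e, e), c))), cons(e, e)))  →  cons(e, cons(cons(e, e), cons(e, e)))   [R2 at 2.1.2]

cons(e, cons(cons(e, e), cons(e, e)))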